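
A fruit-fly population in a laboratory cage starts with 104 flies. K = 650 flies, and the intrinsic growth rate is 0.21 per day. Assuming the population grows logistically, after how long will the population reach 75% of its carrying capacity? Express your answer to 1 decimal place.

13.1 days

A = (K − N₀)/N₀ = (650 − 104)/104 = 5.25.
Solve 650/(1 + 5.25·e^(−0.21t)) = 487.5: 1 + 5.25·e^(−0.21t) = 1.3333, so e^(−0.21t) = 0.0634921.
−0.21·t = ln(0.0634921) = -2.7568, so t = 2.7568/0.21 = 13.128.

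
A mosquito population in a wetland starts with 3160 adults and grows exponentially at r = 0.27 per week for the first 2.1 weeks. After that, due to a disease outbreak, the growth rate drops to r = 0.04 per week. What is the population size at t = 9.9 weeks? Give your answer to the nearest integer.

Phase 1: N(2.1) = 3160·e^(0.27×2.1) = 3160·e^0.567 = 5570.99.
Phase 2 runs for 9.9 − 2.1 = 7.8 weeks at r = 0.04.
N(9.9) = 5570.99·e^(0.04×7.8) = 5570.99·e^0.312 = 7610.83.

7611 adults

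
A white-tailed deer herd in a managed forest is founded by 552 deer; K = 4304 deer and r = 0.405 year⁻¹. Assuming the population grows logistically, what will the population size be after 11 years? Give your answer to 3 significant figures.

A = (K − N₀)/N₀ = (4304 − 552)/552 = 6.7971.
N(t) = K/(1 + A·e^(−rt)) = 4304/(1 + 6.7971×e^(−0.405×11)).
e^(−4.455) = 0.01162; denominator = 1 + 6.7971×0.01162 = 1.079.
N = 4304/1.079 = 3988.94.

3990 deer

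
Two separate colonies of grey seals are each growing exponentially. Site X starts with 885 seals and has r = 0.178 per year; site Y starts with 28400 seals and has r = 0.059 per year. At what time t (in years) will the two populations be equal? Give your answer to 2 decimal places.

29.15 years

Set 885·e^(0.178t) = 28400·e^(0.059t).
e^((0.178 − 0.059)t) = 28400/885 → e^(0.119·t) = 32.09.
0.119·t = ln(32.09) = 3.4686, so t = 3.4686/0.119 = 29.148.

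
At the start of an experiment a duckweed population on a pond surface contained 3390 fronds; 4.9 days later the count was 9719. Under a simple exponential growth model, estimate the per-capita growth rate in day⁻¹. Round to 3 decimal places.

0.215 per day

From N(t) = N₀·e^(rt): e^(r·4.9) = 9719/3390 = 2.867.
r·4.9 = ln(2.867) = 1.0533, so r = 1.0533/4.9 = 0.21495.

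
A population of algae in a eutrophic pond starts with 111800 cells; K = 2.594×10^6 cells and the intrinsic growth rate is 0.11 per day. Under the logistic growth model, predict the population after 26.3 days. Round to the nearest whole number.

1163117 cells

A = (K − N₀)/N₀ = (2.594×10^6 − 111800)/111800 = 22.202.
N(t) = K/(1 + A·e^(−rt)) = 2.594×10^6/(1 + 22.202×e^(−0.11×26.3)).
e^(−2.893) = 0.05541; denominator = 1 + 22.202×0.05541 = 2.2302.
N = 2.594×10^6/2.2302 = 1.163117×10^6.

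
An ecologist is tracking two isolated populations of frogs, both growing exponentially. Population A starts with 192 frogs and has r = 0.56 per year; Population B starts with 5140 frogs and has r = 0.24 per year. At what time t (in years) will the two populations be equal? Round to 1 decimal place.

Set 192·e^(0.56t) = 5140·e^(0.24t).
e^((0.56 − 0.24)t) = 5140/192 → e^(0.32·t) = 26.771.
0.32·t = ln(26.771) = 3.2873, so t = 3.2873/0.32 = 10.273.

10.3 years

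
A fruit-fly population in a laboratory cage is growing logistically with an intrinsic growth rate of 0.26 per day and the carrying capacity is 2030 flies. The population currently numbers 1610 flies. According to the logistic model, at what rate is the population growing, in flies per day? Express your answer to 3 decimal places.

dN/dt = rN(1 − N/K) = 0.26 × 1610 × (1 − 1610/2030).
1 − 1610/2030 = 0.2069; dN/dt = 0.26 × 1610 × 0.2069 = 86.607.

86.607 flies per day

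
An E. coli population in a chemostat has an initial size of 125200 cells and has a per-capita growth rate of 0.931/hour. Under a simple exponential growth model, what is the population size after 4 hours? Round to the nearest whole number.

5187009 cells

N(t) = N₀·e^(rt) = 125200 × e^(0.931×4) = 125200 × e^3.724.
e^3.724 ≈ 41.43, so N ≈ 125200 × 41.43 = 5.187009×10^6.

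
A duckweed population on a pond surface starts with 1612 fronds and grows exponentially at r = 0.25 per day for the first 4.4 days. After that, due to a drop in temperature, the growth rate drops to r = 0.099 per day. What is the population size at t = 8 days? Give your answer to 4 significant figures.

Phase 1: N(4.4) = 1612·e^(0.25×4.4) = 1612·e^1.1 = 4842.72.
Phase 2 runs for 8 − 4.4 = 3.6 days at r = 0.099.
N(8) = 4842.72·e^(0.099×3.6) = 4842.72·e^0.3564 = 6916.26.

6916 fronds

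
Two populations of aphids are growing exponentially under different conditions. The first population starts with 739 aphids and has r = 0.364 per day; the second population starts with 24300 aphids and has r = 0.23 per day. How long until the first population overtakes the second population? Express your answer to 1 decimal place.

26.1 days

Set 739·e^(0.364t) = 24300·e^(0.23t).
e^((0.364 − 0.23)t) = 24300/739 → e^(0.134·t) = 32.882.
0.134·t = ln(32.882) = 3.4929, so t = 3.4929/0.134 = 26.067.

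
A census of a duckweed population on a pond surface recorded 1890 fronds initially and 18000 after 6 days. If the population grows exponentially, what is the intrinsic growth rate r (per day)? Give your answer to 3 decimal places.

From N(t) = N₀·e^(rt): e^(r·6) = 18000/1890 = 9.5238.
r·6 = ln(9.5238) = 2.2538, so r = 2.2538/6 = 0.37563.

0.376 per day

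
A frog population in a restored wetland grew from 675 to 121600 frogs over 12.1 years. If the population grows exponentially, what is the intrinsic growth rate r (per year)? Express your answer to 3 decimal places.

0.429 per year

From N(t) = N₀·e^(rt): e^(r·12.1) = 121600/675 = 180.15.
r·12.1 = ln(180.15) = 5.1938, so r = 5.1938/12.1 = 0.42924.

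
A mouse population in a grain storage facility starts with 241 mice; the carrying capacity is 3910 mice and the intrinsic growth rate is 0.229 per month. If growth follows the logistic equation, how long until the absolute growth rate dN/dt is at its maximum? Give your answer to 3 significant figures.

Logistic growth is fastest at N = K/2 = 1955.
A = (K − N₀)/N₀ = 15.224. Set K/(1 + A·e^(−rt)) = K/2 → A·e^(−rt) = 1.
e^(−0.229t) = 1/15.224 = 0.0656855, so t = ln(15.224)/0.229 = 2.7229/0.229 = 11.89.

11.9 months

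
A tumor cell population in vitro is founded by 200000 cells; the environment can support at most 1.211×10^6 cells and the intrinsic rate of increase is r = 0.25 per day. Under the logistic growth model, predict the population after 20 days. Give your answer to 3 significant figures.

1170000 cells

A = (K − N₀)/N₀ = (1.211×10^6 − 200000)/200000 = 5.055.
N(t) = K/(1 + A·e^(−rt)) = 1.211×10^6/(1 + 5.055×e^(−0.25×20)).
e^(−5) = 0.0067379; denominator = 1 + 5.055×0.0067379 = 1.0341.
N = 1.211×10^6/1.0341 = 1.171112×10^6.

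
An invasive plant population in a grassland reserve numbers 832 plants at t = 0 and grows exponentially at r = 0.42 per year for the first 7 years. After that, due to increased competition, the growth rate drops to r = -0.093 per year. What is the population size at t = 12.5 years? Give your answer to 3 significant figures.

Phase 1: N(7) = 832·e^(0.42×7) = 832·e^2.94 = 15738.
Phase 2 runs for 12.5 − 7 = 5.5 years at r = -0.093.
N(12.5) = 15738·e^(-0.093×5.5) = 15738·e^-0.5115 = 9436.42.

9440 plants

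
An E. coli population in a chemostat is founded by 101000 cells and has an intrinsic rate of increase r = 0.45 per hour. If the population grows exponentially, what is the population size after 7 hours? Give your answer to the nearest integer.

N(t) = N₀·e^(rt) = 101000 × e^(0.45×7) = 101000 × e^3.15.
e^3.15 ≈ 23.336, so N ≈ 101000 × 23.336 = 2.356943×10^6.

2356943 cells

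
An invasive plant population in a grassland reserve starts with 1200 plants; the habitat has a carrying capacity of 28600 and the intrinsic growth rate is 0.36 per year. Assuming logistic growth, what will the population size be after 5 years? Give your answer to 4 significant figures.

A = (K − N₀)/N₀ = (28600 − 1200)/1200 = 22.833.
N(t) = K/(1 + A·e^(−rt)) = 28600/(1 + 22.833×e^(−0.36×5)).
e^(−1.8) = 0.1653; denominator = 1 + 22.833×0.1653 = 4.7743.
N = 28600/4.7743 = 5990.38.

5990 plants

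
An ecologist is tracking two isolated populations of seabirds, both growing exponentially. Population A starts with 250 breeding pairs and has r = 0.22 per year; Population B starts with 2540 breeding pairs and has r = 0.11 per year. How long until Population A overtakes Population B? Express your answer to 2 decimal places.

Set 250·e^(0.22t) = 2540·e^(0.11t).
e^((0.22 − 0.11)t) = 2540/250 → e^(0.11·t) = 10.16.
0.11·t = ln(10.16) = 2.3185, so t = 2.3185/0.11 = 21.077.

21.08 years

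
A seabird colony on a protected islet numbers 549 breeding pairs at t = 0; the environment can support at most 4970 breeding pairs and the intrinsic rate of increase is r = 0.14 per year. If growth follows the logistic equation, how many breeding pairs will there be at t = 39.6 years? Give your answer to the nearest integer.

4818 breeding pairs

A = (K − N₀)/N₀ = (4970 − 549)/549 = 8.0528.
N(t) = K/(1 + A·e^(−rt)) = 4970/(1 + 8.0528×e^(−0.14×39.6)).
e^(−5.544) = 0.0039109; denominator = 1 + 8.0528×0.0039109 = 1.0315.
N = 4970/1.0315 = 4818.26.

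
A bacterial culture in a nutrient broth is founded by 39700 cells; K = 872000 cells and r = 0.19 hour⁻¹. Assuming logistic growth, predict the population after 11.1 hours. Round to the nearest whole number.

A = (K − N₀)/N₀ = (872000 − 39700)/39700 = 20.965.
N(t) = K/(1 + A·e^(−rt)) = 872000/(1 + 20.965×e^(−0.19×11.1)).
e^(−2.109) = 0.12136; denominator = 1 + 20.965×0.12136 = 3.5443.
N = 872000/3.5443 = 246031.

246031 cells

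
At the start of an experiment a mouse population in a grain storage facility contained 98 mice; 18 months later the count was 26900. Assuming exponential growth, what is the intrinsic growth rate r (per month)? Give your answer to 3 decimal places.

From N(t) = N₀·e^(rt): e^(r·18) = 26900/98 = 274.49.
r·18 = ln(274.49) = 5.6149, so r = 5.6149/18 = 0.31194.

0.312 per month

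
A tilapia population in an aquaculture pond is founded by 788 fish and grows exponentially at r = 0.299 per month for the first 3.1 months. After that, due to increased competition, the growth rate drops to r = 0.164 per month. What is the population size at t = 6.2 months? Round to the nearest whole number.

Phase 1: N(3.1) = 788·e^(0.299×3.1) = 788·e^0.9269 = 1991.01.
Phase 2 runs for 6.2 − 3.1 = 3.1 months at r = 0.164.
N(6.2) = 1991.01·e^(0.164×3.1) = 1991.01·e^0.5084 = 3310.31.

3310 fish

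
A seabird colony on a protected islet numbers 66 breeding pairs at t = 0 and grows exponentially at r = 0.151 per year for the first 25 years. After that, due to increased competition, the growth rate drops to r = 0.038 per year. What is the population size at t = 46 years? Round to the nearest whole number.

Phase 1: N(25) = 66·e^(0.151×25) = 66·e^3.775 = 2877.44.
Phase 2 runs for 46 − 25 = 21 years at r = 0.038.
N(46) = 2877.44·e^(0.038×21) = 2877.44·e^0.798 = 6391.06.

6391 breeding pairs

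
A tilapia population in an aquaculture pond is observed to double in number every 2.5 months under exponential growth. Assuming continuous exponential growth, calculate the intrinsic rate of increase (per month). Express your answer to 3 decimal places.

0.277 per month

r = ln(2)/t_d = 0.6931/2.5 = 0.27726.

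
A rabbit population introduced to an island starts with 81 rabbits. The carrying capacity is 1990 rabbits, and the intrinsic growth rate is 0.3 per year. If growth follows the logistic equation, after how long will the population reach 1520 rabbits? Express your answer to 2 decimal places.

A = (K − N₀)/N₀ = (1990 − 81)/81 = 23.568.
Solve 1990/(1 + 23.568·e^(−0.3t)) = 1520: 1 + 23.568·e^(−0.3t) = 1.3092, so e^(−0.3t) = 0.01312.
−0.3·t = ln(0.01312) = -4.3336, so t = 4.3336/0.3 = 14.445.

14.45 years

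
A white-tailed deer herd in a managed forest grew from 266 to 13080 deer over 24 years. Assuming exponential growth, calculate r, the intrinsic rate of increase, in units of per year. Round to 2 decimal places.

From N(t) = N₀·e^(rt): e^(r·24) = 13080/266 = 49.173.
r·24 = ln(49.173) = 3.8953, so r = 3.8953/24 = 0.16231.

0.16 per year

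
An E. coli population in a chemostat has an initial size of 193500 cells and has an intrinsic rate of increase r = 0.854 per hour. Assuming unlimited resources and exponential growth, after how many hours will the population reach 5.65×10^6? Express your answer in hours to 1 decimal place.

4.0 hours

Set N₀·e^(rt) = 5.65×10^6: e^(0.854·t) = 5.65×10^6/193500 = 29.199.
0.854·t = ln(29.199) = 3.3741, so t = 3.3741/0.854 = 3.951.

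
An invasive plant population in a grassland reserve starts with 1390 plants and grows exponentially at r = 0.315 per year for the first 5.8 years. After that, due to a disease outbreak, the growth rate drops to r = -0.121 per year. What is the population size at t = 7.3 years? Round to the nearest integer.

7205 plants

Phase 1: N(5.8) = 1390·e^(0.315×5.8) = 1390·e^1.827 = 8639.15.
Phase 2 runs for 7.3 − 5.8 = 1.5 years at r = -0.121.
N(7.3) = 8639.15·e^(-0.121×1.5) = 8639.15·e^-0.1815 = 7205.21.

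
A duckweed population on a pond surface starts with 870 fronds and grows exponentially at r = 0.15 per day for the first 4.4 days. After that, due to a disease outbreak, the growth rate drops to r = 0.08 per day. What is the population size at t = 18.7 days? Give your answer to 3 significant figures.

5280 fronds

Phase 1: N(4.4) = 870·e^(0.15×4.4) = 870·e^0.66 = 1683.27.
Phase 2 runs for 18.7 − 4.4 = 14.3 days at r = 0.08.
N(18.7) = 1683.27·e^(0.08×14.3) = 1683.27·e^1.144 = 5284.29.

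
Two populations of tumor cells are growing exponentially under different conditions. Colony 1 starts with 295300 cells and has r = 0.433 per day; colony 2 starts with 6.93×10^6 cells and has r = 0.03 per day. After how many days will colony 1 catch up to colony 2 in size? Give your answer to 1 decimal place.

Set 295300·e^(0.433t) = 6.93×10^6·e^(0.03t).
e^((0.433 − 0.03)t) = 6.93×10^6/295300 → e^(0.403·t) = 23.468.
0.403·t = ln(23.468) = 3.1556, so t = 3.1556/0.403 = 7.8303.

7.8 days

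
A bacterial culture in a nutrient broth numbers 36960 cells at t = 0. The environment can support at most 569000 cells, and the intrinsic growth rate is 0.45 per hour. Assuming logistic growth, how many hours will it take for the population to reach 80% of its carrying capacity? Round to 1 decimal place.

A = (K − N₀)/N₀ = (569000 − 36960)/36960 = 14.395.
Solve 569000/(1 + 14.395·e^(−0.45t)) = 455200: 1 + 14.395·e^(−0.45t) = 1.25, so e^(−0.45t) = 0.0173671.
−0.45·t = ln(0.0173671) = -4.0532, so t = 4.0532/0.45 = 9.0071.

9.0 hours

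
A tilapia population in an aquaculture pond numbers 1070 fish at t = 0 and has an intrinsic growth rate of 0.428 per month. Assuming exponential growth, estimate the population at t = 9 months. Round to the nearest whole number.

N(t) = N₀·e^(rt) = 1070 × e^(0.428×9) = 1070 × e^3.852.
e^3.852 ≈ 47.087, so N ≈ 1070 × 47.087 = 50383.2.

50383 fish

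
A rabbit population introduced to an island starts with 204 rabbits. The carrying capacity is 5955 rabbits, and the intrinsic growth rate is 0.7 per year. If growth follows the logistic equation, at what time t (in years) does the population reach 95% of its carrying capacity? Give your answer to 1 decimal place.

A = (K − N₀)/N₀ = (5955 − 204)/204 = 28.191.
Solve 5955/(1 + 28.191·e^(−0.7t)) = 5657.25: 1 + 28.191·e^(−0.7t) = 1.0526, so e^(−0.7t) = 0.00186695.
−0.7·t = ln(0.00186695) = -6.2834, so t = 6.2834/0.7 = 8.9764.

9.0 years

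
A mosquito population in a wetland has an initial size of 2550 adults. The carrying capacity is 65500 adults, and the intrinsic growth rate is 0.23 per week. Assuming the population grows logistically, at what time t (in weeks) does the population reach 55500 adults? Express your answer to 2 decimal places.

21.39 weeks

A = (K − N₀)/N₀ = (65500 − 2550)/2550 = 24.686.
Solve 65500/(1 + 24.686·e^(−0.23t)) = 55500: 1 + 24.686·e^(−0.23t) = 1.1802, so e^(−0.23t) = 0.0072988.
−0.23·t = ln(0.0072988) = -4.92, so t = 4.92/0.23 = 21.392.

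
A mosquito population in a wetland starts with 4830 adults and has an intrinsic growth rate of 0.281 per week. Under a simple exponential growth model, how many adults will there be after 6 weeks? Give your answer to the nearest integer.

N(t) = N₀·e^(rt) = 4830 × e^(0.281×6) = 4830 × e^1.686.
e^1.686 ≈ 5.3978, so N ≈ 4830 × 5.3978 = 26071.6.

26072 adults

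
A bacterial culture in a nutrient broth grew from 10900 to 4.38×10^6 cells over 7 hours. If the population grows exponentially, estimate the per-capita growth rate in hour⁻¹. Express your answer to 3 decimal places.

From N(t) = N₀·e^(rt): e^(r·7) = 4.38×10^6/10900 = 401.83.
r·7 = ln(401.83) = 5.996, so r = 5.996/7 = 0.85658.

0.857 per hour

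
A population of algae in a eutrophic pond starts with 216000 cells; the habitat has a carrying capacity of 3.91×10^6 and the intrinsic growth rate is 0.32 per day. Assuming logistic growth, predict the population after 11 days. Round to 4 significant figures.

A = (K − N₀)/N₀ = (3.91×10^6 − 216000)/216000 = 17.102.
N(t) = K/(1 + A·e^(−rt)) = 3.91×10^6/(1 + 17.102×e^(−0.32×11)).
e^(−3.52) = 0.029599; denominator = 1 + 17.102×0.029599 = 1.5062.
N = 3.91×10^6/1.5062 = 2.595928×10^6.

2596000 cells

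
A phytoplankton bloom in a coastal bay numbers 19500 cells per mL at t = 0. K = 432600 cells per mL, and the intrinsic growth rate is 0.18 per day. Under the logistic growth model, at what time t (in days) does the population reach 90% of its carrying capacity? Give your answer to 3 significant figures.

29.2 days

A = (K − N₀)/N₀ = (432600 − 19500)/19500 = 21.185.
Solve 432600/(1 + 21.185·e^(−0.18t)) = 389340: 1 + 21.185·e^(−0.18t) = 1.1111, so e^(−0.18t) = 0.0052449.
−0.18·t = ln(0.0052449) = -5.2505, so t = 5.2505/0.18 = 29.169.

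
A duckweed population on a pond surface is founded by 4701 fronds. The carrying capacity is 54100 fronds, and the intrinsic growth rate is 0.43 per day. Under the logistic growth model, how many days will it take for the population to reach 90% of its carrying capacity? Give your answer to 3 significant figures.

10.6 days

A = (K − N₀)/N₀ = (54100 − 4701)/4701 = 10.508.
Solve 54100/(1 + 10.508·e^(−0.43t)) = 48690: 1 + 10.508·e^(−0.43t) = 1.1111, so e^(−0.43t) = 0.0105738.
−0.43·t = ln(0.0105738) = -4.5494, so t = 4.5494/0.43 = 10.58.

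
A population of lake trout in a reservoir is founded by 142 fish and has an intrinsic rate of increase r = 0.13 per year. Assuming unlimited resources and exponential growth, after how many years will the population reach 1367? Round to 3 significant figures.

Set N₀·e^(rt) = 1367: e^(0.13·t) = 1367/142 = 9.6268.
0.13·t = ln(9.6268) = 2.2645, so t = 2.2645/0.13 = 17.42.

17.4 years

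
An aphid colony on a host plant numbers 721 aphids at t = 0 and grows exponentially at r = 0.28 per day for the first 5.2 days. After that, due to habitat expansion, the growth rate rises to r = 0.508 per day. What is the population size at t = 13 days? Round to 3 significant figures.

Phase 1: N(5.2) = 721·e^(0.28×5.2) = 721·e^1.456 = 3092.2.
Phase 2 runs for 13 − 5.2 = 7.8 days at r = 0.508.
N(13) = 3092.2·e^(0.508×7.8) = 3092.2·e^3.962 = 162598.

163000 aphids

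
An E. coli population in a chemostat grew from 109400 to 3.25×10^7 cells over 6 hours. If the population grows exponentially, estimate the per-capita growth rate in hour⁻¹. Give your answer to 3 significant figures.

From N(t) = N₀·e^(rt): e^(r·6) = 3.25×10^7/109400 = 297.07.
r·6 = ln(297.07) = 5.694, so r = 5.694/6 = 0.949.

0.949 per hour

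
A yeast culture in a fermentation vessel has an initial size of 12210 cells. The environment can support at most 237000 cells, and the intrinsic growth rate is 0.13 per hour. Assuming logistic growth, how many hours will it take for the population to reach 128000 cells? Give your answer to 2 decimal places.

23.64 hours

A = (K − N₀)/N₀ = (237000 − 12210)/12210 = 18.41.
Solve 237000/(1 + 18.41·e^(−0.13t)) = 128000: 1 + 18.41·e^(−0.13t) = 1.8516, so e^(−0.13t) = 0.0462546.
−0.13·t = ln(0.0462546) = -3.0736, so t = 3.0736/0.13 = 23.643.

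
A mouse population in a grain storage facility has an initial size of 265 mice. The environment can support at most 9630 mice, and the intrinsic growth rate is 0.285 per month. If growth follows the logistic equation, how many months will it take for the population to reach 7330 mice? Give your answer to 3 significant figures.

A = (K − N₀)/N₀ = (9630 − 265)/265 = 35.34.
Solve 9630/(1 + 35.34·e^(−0.285t)) = 7330: 1 + 35.34·e^(−0.285t) = 1.3138, so e^(−0.285t) = 0.00887896.
−0.285·t = ln(0.00887896) = -4.7241, so t = 4.7241/0.285 = 16.576.

16.6 months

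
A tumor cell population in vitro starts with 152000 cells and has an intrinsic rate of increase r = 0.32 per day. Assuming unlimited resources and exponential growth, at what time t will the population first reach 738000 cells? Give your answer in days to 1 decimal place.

4.9 days

Set N₀·e^(rt) = 738000: e^(0.32·t) = 738000/152000 = 4.8553.
0.32·t = ln(4.8553) = 1.5801, so t = 1.5801/0.32 = 4.9377.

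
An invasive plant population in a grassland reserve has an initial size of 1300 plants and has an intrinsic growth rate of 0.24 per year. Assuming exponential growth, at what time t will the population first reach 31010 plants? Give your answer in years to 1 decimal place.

Set N₀·e^(rt) = 31010: e^(0.24·t) = 31010/1300 = 23.854.
0.24·t = ln(23.854) = 3.1719, so t = 3.1719/0.24 = 13.216.

13.2 years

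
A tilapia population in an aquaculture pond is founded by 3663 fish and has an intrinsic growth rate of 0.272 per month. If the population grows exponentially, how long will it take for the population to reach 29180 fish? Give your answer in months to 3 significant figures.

Set N₀·e^(rt) = 29180: e^(0.272·t) = 29180/3663 = 7.9661.
0.272·t = ln(7.9661) = 2.0752, so t = 2.0752/0.272 = 7.6294.

7.63 months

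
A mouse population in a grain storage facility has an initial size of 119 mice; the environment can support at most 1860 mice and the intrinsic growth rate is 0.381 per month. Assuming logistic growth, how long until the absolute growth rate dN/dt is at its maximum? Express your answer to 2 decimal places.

Logistic growth is fastest at N = K/2 = 930.
A = (K − N₀)/N₀ = 14.63. Set K/(1 + A·e^(−rt)) = K/2 → A·e^(−rt) = 1.
e^(−0.381t) = 1/14.63 = 0.0683515, so t = ln(14.63)/0.381 = 2.6831/0.381 = 7.0422.

7.04 months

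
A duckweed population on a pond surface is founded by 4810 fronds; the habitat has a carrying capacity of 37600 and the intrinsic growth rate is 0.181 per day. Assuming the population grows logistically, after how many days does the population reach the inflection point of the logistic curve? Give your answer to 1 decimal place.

Logistic growth is fastest at N = K/2 = 18800.
A = (K − N₀)/N₀ = 6.817. Set K/(1 + A·e^(−rt)) = K/2 → A·e^(−rt) = 1.
e^(−0.181t) = 1/6.817 = 0.146691, so t = ln(6.817)/0.181 = 1.9194/0.181 = 10.605.

10.6 days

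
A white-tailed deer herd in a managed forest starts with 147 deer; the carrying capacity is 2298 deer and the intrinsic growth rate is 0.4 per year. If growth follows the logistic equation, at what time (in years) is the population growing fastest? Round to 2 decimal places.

6.71 years

Logistic growth is fastest at N = K/2 = 1149.
A = (K − N₀)/N₀ = 14.633. Set K/(1 + A·e^(−rt)) = K/2 → A·e^(−rt) = 1.
e^(−0.4t) = 1/14.633 = 0.0683403, so t = ln(14.633)/0.4 = 2.6833/0.4 = 6.7081.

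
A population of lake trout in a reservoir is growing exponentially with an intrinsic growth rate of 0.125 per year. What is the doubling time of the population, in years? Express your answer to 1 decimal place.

Doubling time t_d = ln(2)/r = 0.6931/0.125 = 5.5452.

5.5 years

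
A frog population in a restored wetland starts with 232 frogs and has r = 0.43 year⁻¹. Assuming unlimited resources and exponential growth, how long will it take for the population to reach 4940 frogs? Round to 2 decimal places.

7.11 years

Set N₀·e^(rt) = 4940: e^(0.43·t) = 4940/232 = 21.293.
0.43·t = ln(21.293) = 3.0584, so t = 3.0584/0.43 = 7.1125.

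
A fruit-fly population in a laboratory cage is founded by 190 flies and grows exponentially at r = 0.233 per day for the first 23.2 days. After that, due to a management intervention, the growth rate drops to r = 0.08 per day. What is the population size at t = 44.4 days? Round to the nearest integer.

Phase 1: N(23.2) = 190·e^(0.233×23.2) = 190·e^5.406 = 42303.5.
Phase 2 runs for 44.4 − 23.2 = 21.2 days at r = 0.08.
N(44.4) = 42303.5·e^(0.08×21.2) = 42303.5·e^1.696 = 230642.

230642 flies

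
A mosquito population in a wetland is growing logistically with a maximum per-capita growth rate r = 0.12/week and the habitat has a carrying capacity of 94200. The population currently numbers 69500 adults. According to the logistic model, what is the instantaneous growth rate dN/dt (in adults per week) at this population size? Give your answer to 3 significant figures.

2190 adults per week

dN/dt = rN(1 − N/K) = 0.12 × 69500 × (1 − 69500/94200).
1 − 69500/94200 = 0.26221; dN/dt = 0.12 × 69500 × 0.26221 = 2186.8.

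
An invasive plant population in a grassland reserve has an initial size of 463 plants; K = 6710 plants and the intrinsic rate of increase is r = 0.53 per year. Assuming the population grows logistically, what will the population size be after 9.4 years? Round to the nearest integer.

A = (K − N₀)/N₀ = (6710 − 463)/463 = 13.492.
N(t) = K/(1 + A·e^(−rt)) = 6710/(1 + 13.492×e^(−0.53×9.4)).
e^(−4.982) = 0.0068603; denominator = 1 + 13.492×0.0068603 = 1.0926.
N = 6710/1.0926 = 6141.52.

6142 plants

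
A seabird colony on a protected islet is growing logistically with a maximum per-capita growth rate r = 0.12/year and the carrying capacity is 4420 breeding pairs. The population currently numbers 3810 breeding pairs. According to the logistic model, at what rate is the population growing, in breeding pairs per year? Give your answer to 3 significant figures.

63.1 breeding pairs per year

dN/dt = rN(1 − N/K) = 0.12 × 3810 × (1 − 3810/4420).
1 − 3810/4420 = 0.13801; dN/dt = 0.12 × 3810 × 0.13801 = 63.098.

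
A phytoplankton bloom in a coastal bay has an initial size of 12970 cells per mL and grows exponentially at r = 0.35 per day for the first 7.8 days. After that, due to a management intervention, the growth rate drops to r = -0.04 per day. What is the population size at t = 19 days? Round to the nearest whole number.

Phase 1: N(7.8) = 12970·e^(0.35×7.8) = 12970·e^2.73 = 198868.
Phase 2 runs for 19 − 7.8 = 11.2 days at r = -0.04.
N(19) = 198868·e^(-0.04×11.2) = 198868·e^-0.448 = 127057.

127057 cells per mL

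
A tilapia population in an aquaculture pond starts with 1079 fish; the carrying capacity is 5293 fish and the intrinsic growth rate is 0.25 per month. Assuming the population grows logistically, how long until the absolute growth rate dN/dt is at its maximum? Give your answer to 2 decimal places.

5.45 months

Logistic growth is fastest at N = K/2 = 2646.5.
A = (K − N₀)/N₀ = 3.9055. Set K/(1 + A·e^(−rt)) = K/2 → A·e^(−rt) = 1.
e^(−0.25t) = 1/3.9055 = 0.256051, so t = ln(3.9055)/0.25 = 1.3624/0.25 = 5.4495.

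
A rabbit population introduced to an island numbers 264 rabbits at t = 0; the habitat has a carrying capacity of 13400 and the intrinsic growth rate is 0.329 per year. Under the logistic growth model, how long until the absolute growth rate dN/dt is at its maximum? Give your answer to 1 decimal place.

11.9 years

Logistic growth is fastest at N = K/2 = 6700.
A = (K − N₀)/N₀ = 49.758. Set K/(1 + A·e^(−rt)) = K/2 → A·e^(−rt) = 1.
e^(−0.329t) = 1/49.758 = 0.0200974, so t = ln(49.758)/0.329 = 3.9072/0.329 = 11.876.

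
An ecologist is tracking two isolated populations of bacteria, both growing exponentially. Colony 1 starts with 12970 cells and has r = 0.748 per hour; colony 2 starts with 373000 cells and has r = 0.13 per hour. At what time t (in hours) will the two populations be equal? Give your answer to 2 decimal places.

Set 12970·e^(0.748t) = 373000·e^(0.13t).
e^((0.748 − 0.13)t) = 373000/12970 → e^(0.618·t) = 28.759.
0.618·t = ln(28.759) = 3.3589, so t = 3.3589/0.618 = 5.4352.

5.44 hours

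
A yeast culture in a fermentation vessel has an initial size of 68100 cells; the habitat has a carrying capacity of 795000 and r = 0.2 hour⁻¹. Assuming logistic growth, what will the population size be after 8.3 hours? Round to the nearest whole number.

A = (K − N₀)/N₀ = (795000 − 68100)/68100 = 10.674.
N(t) = K/(1 + A·e^(−rt)) = 795000/(1 + 10.674×e^(−0.2×8.3)).
e^(−1.66) = 0.19014; denominator = 1 + 10.674×0.19014 = 3.0295.
N = 795000/3.0295 = 262416.

262416 cells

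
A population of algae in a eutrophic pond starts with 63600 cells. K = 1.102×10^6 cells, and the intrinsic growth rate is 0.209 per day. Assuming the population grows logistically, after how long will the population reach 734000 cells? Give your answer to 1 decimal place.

A = (K − N₀)/N₀ = (1.102×10^6 − 63600)/63600 = 16.327.
Solve 1.102×10^6/(1 + 16.327·e^(−0.209t)) = 734000: 1 + 16.327·e^(−0.209t) = 1.5014, so e^(−0.209t) = 0.0307075.
−0.209·t = ln(0.0307075) = -3.4832, so t = 3.4832/0.209 = 16.666.

16.7 days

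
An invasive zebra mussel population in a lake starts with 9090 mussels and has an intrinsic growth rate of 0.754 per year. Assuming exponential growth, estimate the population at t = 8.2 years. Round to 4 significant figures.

N(t) = N₀·e^(rt) = 9090 × e^(0.754×8.2) = 9090 × e^6.183.
e^6.183 ≈ 484.35, so N ≈ 9090 × 484.35 = 4.402707×10^6.

4403000 mussels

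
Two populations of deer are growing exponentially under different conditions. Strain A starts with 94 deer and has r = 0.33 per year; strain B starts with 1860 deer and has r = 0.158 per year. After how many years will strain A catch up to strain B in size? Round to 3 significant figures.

17.4 years

Set 94·e^(0.33t) = 1860·e^(0.158t).
e^((0.33 − 0.158)t) = 1860/94 → e^(0.172·t) = 19.787.
0.172·t = ln(19.787) = 2.985, so t = 2.985/0.172 = 17.355.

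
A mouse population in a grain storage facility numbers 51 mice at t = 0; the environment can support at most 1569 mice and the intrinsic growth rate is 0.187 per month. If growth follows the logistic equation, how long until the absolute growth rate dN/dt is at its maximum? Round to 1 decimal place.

Logistic growth is fastest at N = K/2 = 784.5.
A = (K − N₀)/N₀ = 29.765. Set K/(1 + A·e^(−rt)) = K/2 → A·e^(−rt) = 1.
e^(−0.187t) = 1/29.765 = 0.0335968, so t = ln(29.765)/0.187 = 3.3933/0.187 = 18.146.

18.1 months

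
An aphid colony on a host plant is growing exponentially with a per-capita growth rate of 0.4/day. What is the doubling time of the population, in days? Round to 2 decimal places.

1.73 days

Doubling time t_d = ln(2)/r = 0.6931/0.4 = 1.7329.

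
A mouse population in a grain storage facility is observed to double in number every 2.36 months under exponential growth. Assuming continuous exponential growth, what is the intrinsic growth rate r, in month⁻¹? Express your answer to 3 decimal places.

0.294 per month

r = ln(2)/t_d = 0.6931/2.36 = 0.29371.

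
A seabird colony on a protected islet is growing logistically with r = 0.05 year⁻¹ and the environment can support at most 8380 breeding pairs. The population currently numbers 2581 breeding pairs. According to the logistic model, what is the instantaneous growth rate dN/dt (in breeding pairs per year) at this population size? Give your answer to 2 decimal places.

89.30 breeding pairs per year

dN/dt = rN(1 − N/K) = 0.05 × 2581 × (1 − 2581/8380).
1 − 2581/8380 = 0.692; dN/dt = 0.05 × 2581 × 0.692 = 89.303.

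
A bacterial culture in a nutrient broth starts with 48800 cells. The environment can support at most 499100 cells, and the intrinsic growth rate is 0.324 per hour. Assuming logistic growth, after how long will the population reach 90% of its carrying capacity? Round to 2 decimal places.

A = (K − N₀)/N₀ = (499100 − 48800)/48800 = 9.2275.
Solve 499100/(1 + 9.2275·e^(−0.324t)) = 449190: 1 + 9.2275·e^(−0.324t) = 1.1111, so e^(−0.324t) = 0.0120414.
−0.324·t = ln(0.0120414) = -4.4194, so t = 4.4194/0.324 = 13.64.

13.64 hours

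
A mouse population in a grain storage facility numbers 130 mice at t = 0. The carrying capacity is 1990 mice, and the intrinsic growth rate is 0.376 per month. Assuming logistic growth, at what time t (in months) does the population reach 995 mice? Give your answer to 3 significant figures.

A = (K − N₀)/N₀ = (1990 − 130)/130 = 14.308.
Solve 1990/(1 + 14.308·e^(−0.376t)) = 995: 1 + 14.308·e^(−0.376t) = 2, so e^(−0.376t) = 0.0698925.
−0.376·t = ln(0.0698925) = -2.6608, so t = 2.6608/0.376 = 7.0766.

7.08 months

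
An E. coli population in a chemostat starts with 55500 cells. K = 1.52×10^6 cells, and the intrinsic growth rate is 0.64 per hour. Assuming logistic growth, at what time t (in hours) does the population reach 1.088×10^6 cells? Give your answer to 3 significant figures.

A = (K − N₀)/N₀ = (1.52×10^6 − 55500)/55500 = 26.387.
Solve 1.52×10^6/(1 + 26.387·e^(−0.64t)) = 1.088×10^6: 1 + 26.387·e^(−0.64t) = 1.3971, so e^(−0.64t) = 0.0150473.
−0.64·t = ln(0.0150473) = -4.1966, so t = 4.1966/0.64 = 6.5571.

6.56 hours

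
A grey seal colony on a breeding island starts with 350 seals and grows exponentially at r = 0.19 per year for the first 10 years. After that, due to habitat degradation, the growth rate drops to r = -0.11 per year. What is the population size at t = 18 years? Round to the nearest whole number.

971 seals

Phase 1: N(10) = 350·e^(0.19×10) = 350·e^1.9 = 2340.06.
Phase 2 runs for 18 − 10 = 8 years at r = -0.11.
N(18) = 2340.06·e^(-0.11×8) = 2340.06·e^-0.88 = 970.618.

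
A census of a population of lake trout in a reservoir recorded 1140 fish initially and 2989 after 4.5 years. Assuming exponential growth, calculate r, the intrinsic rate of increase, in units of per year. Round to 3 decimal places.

0.214 per year

From N(t) = N₀·e^(rt): e^(r·4.5) = 2989/1140 = 2.6219.
r·4.5 = ln(2.6219) = 0.96391, so r = 0.96391/4.5 = 0.2142.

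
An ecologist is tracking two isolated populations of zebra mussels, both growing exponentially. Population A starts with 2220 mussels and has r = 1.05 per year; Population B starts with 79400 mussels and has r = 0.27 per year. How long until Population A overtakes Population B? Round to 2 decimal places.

4.59 years

Set 2220·e^(1.05t) = 79400·e^(0.27t).
e^((1.05 − 0.27)t) = 79400/2220 → e^(0.78·t) = 35.766.
0.78·t = ln(35.766) = 3.577, so t = 3.577/0.78 = 4.5859.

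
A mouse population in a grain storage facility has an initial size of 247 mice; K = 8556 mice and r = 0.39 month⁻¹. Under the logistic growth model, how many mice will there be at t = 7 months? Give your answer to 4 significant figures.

A = (K − N₀)/N₀ = (8556 − 247)/247 = 33.64.
N(t) = K/(1 + A·e^(−rt)) = 8556/(1 + 33.64×e^(−0.39×7)).
e^(−2.73) = 0.065219; denominator = 1 + 33.64×0.065219 = 3.194.
N = 8556/3.194 = 2678.81.

2679 mice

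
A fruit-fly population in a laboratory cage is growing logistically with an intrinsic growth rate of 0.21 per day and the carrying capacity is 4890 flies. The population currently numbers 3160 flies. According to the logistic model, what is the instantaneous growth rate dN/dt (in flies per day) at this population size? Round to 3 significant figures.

dN/dt = rN(1 − N/K) = 0.21 × 3160 × (1 − 3160/4890).
1 − 3160/4890 = 0.35378; dN/dt = 0.21 × 3160 × 0.35378 = 234.77.

235 flies per day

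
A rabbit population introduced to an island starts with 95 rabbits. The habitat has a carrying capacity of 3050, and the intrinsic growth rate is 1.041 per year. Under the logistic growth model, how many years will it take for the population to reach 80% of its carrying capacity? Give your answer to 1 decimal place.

A = (K − N₀)/N₀ = (3050 − 95)/95 = 31.105.
Solve 3050/(1 + 31.105·e^(−1.041t)) = 2440: 1 + 31.105·e^(−1.041t) = 1.25, so e^(−1.041t) = 0.00803723.
−1.041·t = ln(0.00803723) = -4.8237, so t = 4.8237/1.041 = 4.6337.

4.6 years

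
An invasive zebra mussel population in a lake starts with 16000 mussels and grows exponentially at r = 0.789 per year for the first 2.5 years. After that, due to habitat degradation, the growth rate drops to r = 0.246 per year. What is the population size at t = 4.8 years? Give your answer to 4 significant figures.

Phase 1: N(2.5) = 16000·e^(0.789×2.5) = 16000·e^1.973 = 115018.
Phase 2 runs for 4.8 − 2.5 = 2.3 years at r = 0.246.
N(4.8) = 115018·e^(0.246×2.3) = 115018·e^0.5658 = 202530.

202500 mussels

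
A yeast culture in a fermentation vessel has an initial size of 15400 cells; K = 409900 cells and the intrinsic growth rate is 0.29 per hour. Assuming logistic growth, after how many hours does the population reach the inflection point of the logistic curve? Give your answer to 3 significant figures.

11.2 hours

Logistic growth is fastest at N = K/2 = 204950.
A = (K − N₀)/N₀ = 25.617. Set K/(1 + A·e^(−rt)) = K/2 → A·e^(−rt) = 1.
e^(−0.29t) = 1/25.617 = 0.0390368, so t = ln(25.617)/0.29 = 3.2433/0.29 = 11.184.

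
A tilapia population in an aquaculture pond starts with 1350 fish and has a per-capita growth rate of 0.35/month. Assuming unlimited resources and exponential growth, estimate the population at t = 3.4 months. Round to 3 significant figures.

N(t) = N₀·e^(rt) = 1350 × e^(0.35×3.4) = 1350 × e^1.19.
e^1.19 ≈ 3.2871, so N ≈ 1350 × 3.2871 = 4437.56.

4440 fish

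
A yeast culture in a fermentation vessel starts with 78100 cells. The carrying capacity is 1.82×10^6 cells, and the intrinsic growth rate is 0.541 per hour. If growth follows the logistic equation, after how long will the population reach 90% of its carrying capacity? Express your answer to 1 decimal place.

9.8 hours

A = (K − N₀)/N₀ = (1.82×10^6 − 78100)/78100 = 22.303.
Solve 1.82×10^6/(1 + 22.303·e^(−0.541t)) = 1.638×10^6: 1 + 22.303·e^(−0.541t) = 1.1111, so e^(−0.541t) = 0.00498179.
−0.541·t = ln(0.00498179) = -5.302, so t = 5.302/0.541 = 9.8003.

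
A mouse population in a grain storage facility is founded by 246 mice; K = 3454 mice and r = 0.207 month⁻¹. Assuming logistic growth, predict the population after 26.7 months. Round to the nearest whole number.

A = (K − N₀)/N₀ = (3454 − 246)/246 = 13.041.
N(t) = K/(1 + A·e^(−rt)) = 3454/(1 + 13.041×e^(−0.207×26.7)).
e^(−5.527) = 0.0039783; denominator = 1 + 13.041×0.0039783 = 1.0519.
N = 3454/1.0519 = 3283.65.

3284 mice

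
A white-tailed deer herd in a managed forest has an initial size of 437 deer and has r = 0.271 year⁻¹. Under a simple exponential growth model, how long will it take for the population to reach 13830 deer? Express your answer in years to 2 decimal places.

Set N₀·e^(rt) = 13830: e^(0.271·t) = 13830/437 = 31.648.
0.271·t = ln(31.648) = 3.4547, so t = 3.4547/0.271 = 12.748.

12.75 years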